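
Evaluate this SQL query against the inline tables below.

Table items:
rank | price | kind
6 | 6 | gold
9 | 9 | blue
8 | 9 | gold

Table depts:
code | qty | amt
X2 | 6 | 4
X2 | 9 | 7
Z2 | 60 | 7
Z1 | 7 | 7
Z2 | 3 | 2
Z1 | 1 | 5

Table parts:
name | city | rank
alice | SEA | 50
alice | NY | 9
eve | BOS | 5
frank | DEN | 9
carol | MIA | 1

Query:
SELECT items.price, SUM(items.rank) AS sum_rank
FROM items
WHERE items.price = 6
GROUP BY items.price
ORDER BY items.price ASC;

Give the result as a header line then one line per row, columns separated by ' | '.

== RESULT ==
items.price | sum_rank
6 | 6

Derivation:
After WHERE (1 rows):
items.rank | items.price | items.kind
6 | 6 | gold
After GROUP BY (1 rows):
items.price | sum_rank
6 | 6
After ORDER BY (1 rows):
items.price | sum_rank
6 | 6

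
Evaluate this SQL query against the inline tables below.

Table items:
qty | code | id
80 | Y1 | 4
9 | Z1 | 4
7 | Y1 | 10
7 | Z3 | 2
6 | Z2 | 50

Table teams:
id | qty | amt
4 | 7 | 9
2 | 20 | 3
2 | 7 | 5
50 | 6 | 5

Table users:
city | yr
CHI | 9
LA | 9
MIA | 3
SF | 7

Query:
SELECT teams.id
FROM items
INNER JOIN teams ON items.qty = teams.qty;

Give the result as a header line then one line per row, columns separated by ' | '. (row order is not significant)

== RESULT ==
teams.id
4
2
4
2
50

Derivation:
After JOIN teams (5 rows):
items.qty | items.code | items.id | teams.id | teams.qty | teams.amt
7 | Y1 | 10 | 4 | 7 | 9
7 | Y1 | 10 | 2 | 7 | 5
7 | Z3 | 2 | 4 | 7 | 9
7 | Z3 | 2 | 2 | 7 | 5
6 | Z2 | 50 | 50 | 6 | 5
After SELECT (5 rows):
teams.id
4
2
4
2
50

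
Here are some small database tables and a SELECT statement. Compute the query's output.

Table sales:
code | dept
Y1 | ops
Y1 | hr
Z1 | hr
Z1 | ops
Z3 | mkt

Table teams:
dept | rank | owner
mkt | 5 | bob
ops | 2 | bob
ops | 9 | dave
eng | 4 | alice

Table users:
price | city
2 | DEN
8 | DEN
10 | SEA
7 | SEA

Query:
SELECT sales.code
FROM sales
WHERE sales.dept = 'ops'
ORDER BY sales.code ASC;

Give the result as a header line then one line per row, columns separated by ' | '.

== RESULT ==
sales.code
Y1
Z1

Derivation:
After WHERE (2 rows):
sales.code | sales.dept
Y1 | ops
Z1 | ops
After SELECT (2 rows):
sales.code
Y1
Z1
After ORDER BY (2 rows):
sales.code
Y1
Z1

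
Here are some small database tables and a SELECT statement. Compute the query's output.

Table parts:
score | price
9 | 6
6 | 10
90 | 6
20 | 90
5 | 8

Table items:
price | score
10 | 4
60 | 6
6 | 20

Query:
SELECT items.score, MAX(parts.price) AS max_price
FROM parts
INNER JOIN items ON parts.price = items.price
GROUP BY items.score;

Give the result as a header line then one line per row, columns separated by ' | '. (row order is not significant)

After JOIN items (3 rows):
parts.score | parts.price | items.price | items.score
9 | 6 | 6 | 20
6 | 10 | 10 | 4
90 | 6 | 6 | 20
After GROUP BY (2 rows):
items.score | max_price
20 | 6
4 | 10

== RESULT ==
items.score | max_price
20 | 6
4 | 10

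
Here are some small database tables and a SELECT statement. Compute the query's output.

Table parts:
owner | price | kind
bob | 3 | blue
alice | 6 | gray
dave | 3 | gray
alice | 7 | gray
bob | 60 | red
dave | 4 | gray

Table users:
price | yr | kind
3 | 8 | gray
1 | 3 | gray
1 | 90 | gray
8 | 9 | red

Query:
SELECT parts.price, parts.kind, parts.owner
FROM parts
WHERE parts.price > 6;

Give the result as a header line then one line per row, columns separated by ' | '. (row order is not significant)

After WHERE (2 rows):
parts.owner | parts.price | parts.kind
alice | 7 | gray
bob | 60 | red
After SELECT (2 rows):
parts.price | parts.kind | parts.owner
7 | gray | alice
60 | red | bob

== RESULT ==
parts.price | parts.kind | parts.owner
7 | gray | alice
60 | red | bob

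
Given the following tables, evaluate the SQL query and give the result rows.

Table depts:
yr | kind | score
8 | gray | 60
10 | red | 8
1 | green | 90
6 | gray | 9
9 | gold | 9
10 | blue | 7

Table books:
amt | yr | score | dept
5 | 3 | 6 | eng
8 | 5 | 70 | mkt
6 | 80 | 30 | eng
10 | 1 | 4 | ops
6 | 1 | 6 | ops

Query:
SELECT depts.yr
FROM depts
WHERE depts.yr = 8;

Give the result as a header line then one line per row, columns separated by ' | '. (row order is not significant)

== RESULT ==
depts.yr
8

Derivation:
After WHERE (1 rows):
depts.yr | depts.kind | depts.score
8 | gray | 60
After SELECT (1 rows):
depts.yr
8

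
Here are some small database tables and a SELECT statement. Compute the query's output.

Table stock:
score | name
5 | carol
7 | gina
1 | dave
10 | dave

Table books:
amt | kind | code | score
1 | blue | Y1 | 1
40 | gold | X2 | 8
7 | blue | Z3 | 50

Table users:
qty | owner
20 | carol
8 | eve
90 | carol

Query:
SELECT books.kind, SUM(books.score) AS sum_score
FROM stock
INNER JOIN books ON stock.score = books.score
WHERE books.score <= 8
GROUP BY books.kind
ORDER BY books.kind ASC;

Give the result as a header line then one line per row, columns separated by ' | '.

== RESULT ==
books.kind | sum_score
blue | 1

Derivation:
After JOIN books (1 rows):
stock.score | stock.name | books.amt | books.kind | books.code | books.score
1 | dave | 1 | blue | Y1 | 1
After WHERE (1 rows):
stock.score | stock.name | books.amt | books.kind | books.code | books.score
1 | dave | 1 | blue | Y1 | 1
After GROUP BY (1 rows):
books.kind | sum_score
blue | 1
After ORDER BY (1 rows):
books.kind | sum_score
blue | 1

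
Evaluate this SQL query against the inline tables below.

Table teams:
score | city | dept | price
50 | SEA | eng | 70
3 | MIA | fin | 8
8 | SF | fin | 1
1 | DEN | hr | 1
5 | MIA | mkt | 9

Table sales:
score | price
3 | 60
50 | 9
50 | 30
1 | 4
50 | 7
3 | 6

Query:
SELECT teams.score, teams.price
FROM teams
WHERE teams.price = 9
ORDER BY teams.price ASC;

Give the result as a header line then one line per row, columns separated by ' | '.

After WHERE (1 rows):
teams.score | teams.city | teams.dept | teams.price
5 | MIA | mkt | 9
After SELECT (1 rows):
teams.score | teams.price
5 | 9
After ORDER BY (1 rows):
teams.score | teams.price
5 | 9

== RESULT ==
teams.score | teams.price
5 | 9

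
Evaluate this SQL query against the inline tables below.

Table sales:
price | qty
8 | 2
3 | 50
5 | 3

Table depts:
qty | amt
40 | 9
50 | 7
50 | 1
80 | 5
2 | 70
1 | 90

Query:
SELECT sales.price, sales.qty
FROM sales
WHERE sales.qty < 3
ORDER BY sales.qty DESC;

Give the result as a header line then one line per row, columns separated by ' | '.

== RESULT ==
sales.price | sales.qty
8 | 2

Derivation:
After WHERE (1 rows):
sales.price | sales.qty
8 | 2
After SELECT (1 rows):
sales.price | sales.qty
8 | 2
After ORDER BY (1 rows):
sales.price | sales.qty
8 | 2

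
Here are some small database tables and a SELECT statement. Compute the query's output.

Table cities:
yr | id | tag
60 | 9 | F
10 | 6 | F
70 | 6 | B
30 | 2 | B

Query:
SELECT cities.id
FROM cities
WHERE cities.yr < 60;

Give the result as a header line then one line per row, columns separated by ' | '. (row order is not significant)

After WHERE (2 rows):
cities.yr | cities.id | cities.tag
10 | 6 | F
30 | 2 | B
After SELECT (2 rows):
cities.id
6
2

== RESULT ==
cities.id
6
2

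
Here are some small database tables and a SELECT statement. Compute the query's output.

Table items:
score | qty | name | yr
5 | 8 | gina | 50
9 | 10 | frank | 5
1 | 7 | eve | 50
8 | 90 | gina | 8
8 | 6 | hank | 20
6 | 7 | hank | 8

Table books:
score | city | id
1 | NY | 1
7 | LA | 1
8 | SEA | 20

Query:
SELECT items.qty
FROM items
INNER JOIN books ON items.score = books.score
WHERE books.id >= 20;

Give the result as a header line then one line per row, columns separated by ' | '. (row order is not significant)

After JOIN books (3 rows):
items.score | items.qty | items.name | items.yr | books.score | books.city | books.id
1 | 7 | eve | 50 | 1 | NY | 1
8 | 90 | gina | 8 | 8 | SEA | 20
8 | 6 | hank | 20 | 8 | SEA | 20
After WHERE (2 rows):
items.score | items.qty | items.name | items.yr | books.score | books.city | books.id
8 | 90 | gina | 8 | 8 | SEA | 20
8 | 6 | hank | 20 | 8 | SEA | 20
After SELECT (2 rows):
items.qty
90
6

== RESULT ==
items.qty
90
6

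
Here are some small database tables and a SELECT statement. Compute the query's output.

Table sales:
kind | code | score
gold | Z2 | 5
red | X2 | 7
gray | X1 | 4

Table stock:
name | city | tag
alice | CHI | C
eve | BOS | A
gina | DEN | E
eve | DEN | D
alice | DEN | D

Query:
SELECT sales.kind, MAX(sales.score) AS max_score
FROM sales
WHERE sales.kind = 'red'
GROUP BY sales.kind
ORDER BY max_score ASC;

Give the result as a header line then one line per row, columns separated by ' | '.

== RESULT ==
sales.kind | max_score
red | 7

Derivation:
After WHERE (1 rows):
sales.kind | sales.code | sales.score
red | X2 | 7
After GROUP BY (1 rows):
sales.kind | max_score
red | 7
After ORDER BY (1 rows):
sales.kind | max_score
red | 7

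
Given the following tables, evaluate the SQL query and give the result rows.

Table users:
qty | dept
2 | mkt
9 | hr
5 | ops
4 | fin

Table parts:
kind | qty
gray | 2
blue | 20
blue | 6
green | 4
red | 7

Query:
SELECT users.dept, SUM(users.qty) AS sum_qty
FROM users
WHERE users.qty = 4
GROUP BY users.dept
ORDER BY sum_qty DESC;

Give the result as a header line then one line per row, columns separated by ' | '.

After WHERE (1 rows):
users.qty | users.dept
4 | fin
After GROUP BY (1 rows):
users.dept | sum_qty
fin | 4
After ORDER BY (1 rows):
users.dept | sum_qty
fin | 4

== RESULT ==
users.dept | sum_qty
fin | 4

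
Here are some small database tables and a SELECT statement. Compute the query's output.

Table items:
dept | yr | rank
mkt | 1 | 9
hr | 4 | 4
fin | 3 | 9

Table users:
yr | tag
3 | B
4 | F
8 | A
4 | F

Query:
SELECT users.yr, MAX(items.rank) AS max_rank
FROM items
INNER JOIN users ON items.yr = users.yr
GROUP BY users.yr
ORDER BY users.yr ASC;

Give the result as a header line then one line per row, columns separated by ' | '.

After JOIN users (3 rows):
items.dept | items.yr | items.rank | users.yr | users.tag
hr | 4 | 4 | 4 | F
hr | 4 | 4 | 4 | F
fin | 3 | 9 | 3 | B
After GROUP BY (2 rows):
users.yr | max_rank
4 | 4
3 | 9
After ORDER BY (2 rows):
users.yr | max_rank
3 | 9
4 | 4

== RESULT ==
users.yr | max_rank
3 | 9
4 | 4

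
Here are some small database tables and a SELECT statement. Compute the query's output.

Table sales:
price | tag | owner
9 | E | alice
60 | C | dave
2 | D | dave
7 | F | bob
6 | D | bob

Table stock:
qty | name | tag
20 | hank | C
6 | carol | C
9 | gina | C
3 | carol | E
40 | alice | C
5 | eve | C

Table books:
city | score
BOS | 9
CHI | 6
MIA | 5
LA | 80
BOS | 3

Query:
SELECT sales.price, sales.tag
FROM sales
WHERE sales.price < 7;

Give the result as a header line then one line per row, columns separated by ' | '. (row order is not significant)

== RESULT ==
sales.price | sales.tag
2 | D
6 | D

Derivation:
After WHERE (2 rows):
sales.price | sales.tag | sales.owner
2 | D | dave
6 | D | bob
After SELECT (2 rows):
sales.price | sales.tag
2 | D
6 | D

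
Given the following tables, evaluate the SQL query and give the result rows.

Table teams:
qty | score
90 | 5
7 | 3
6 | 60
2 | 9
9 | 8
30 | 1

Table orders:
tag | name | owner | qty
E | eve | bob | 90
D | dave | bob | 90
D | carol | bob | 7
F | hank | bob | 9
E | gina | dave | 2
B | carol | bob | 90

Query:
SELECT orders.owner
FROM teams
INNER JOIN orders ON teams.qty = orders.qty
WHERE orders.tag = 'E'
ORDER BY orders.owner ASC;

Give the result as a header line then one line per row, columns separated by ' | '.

After JOIN orders (6 rows):
teams.qty | teams.score | orders.tag | orders.name | orders.owner | orders.qty
90 | 5 | E | eve | bob | 90
90 | 5 | D | dave | bob | 90
90 | 5 | B | carol | bob | 90
7 | 3 | D | carol | bob | 7
2 | 9 | E | gina | dave | 2
9 | 8 | F | hank | bob | 9
After WHERE (2 rows):
teams.qty | teams.score | orders.tag | orders.name | orders.owner | orders.qty
90 | 5 | E | eve | bob | 90
2 | 9 | E | gina | dave | 2
After SELECT (2 rows):
orders.owner
bob
dave
After ORDER BY (2 rows):
orders.owner
bob
dave

== RESULT ==
orders.owner
bob
dave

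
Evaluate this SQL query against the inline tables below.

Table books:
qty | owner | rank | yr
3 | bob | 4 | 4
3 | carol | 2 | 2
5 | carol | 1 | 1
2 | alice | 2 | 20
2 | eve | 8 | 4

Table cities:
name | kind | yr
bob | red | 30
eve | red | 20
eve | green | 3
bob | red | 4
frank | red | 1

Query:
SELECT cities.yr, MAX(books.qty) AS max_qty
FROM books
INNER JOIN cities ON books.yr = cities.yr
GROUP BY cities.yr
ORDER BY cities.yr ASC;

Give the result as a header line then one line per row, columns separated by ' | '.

After JOIN cities (4 rows):
books.qty | books.owner | books.rank | books.yr | cities.name | cities.kind | cities.yr
3 | bob | 4 | 4 | bob | red | 4
5 | carol | 1 | 1 | frank | red | 1
2 | alice | 2 | 20 | eve | red | 20
2 | eve | 8 | 4 | bob | red | 4
After GROUP BY (3 rows):
cities.yr | max_qty
4 | 3
1 | 5
20 | 2
After ORDER BY (3 rows):
cities.yr | max_qty
1 | 5
4 | 3
20 | 2

== RESULT ==
cities.yr | max_qty
1 | 5
4 | 3
20 | 2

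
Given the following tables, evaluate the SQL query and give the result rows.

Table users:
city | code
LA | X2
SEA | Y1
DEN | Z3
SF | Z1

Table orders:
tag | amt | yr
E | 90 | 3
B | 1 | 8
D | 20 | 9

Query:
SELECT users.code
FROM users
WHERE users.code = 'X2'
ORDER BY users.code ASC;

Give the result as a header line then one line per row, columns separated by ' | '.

After WHERE (1 rows):
users.city | users.code
LA | X2
After SELECT (1 rows):
users.code
X2
After ORDER BY (1 rows):
users.code
X2

== RESULT ==
users.code
X2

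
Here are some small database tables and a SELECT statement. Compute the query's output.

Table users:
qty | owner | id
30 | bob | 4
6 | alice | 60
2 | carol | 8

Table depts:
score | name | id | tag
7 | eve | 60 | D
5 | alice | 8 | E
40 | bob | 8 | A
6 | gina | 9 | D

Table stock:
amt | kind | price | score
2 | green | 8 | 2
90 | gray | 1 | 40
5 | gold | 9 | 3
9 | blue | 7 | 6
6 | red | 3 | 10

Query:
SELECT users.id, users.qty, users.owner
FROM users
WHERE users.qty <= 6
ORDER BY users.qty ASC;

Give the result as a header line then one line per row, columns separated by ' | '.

After WHERE (2 rows):
users.qty | users.owner | users.id
6 | alice | 60
2 | carol | 8
After SELECT (2 rows):
users.id | users.qty | users.owner
60 | 6 | alice
8 | 2 | carol
After ORDER BY (2 rows):
users.id | users.qty | users.owner
8 | 2 | carol
60 | 6 | alice

== RESULT ==
users.id | users.qty | users.owner
8 | 2 | carol
60 | 6 | alice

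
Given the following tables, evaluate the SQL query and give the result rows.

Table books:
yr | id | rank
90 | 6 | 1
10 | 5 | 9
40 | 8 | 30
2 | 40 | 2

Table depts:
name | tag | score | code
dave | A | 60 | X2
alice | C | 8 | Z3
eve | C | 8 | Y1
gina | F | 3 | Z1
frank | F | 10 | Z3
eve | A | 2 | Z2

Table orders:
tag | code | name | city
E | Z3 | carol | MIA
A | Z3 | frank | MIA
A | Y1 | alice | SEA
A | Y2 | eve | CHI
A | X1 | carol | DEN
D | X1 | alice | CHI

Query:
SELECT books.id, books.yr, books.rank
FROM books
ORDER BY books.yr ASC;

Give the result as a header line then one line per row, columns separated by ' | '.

== RESULT ==
books.id | books.yr | books.rank
40 | 2 | 2
5 | 10 | 9
8 | 40 | 30
6 | 90 | 1

Derivation:
After SELECT (4 rows):
books.id | books.yr | books.rank
6 | 90 | 1
5 | 10 | 9
8 | 40 | 30
40 | 2 | 2
After ORDER BY (4 rows):
books.id | books.yr | books.rank
40 | 2 | 2
5 | 10 | 9
8 | 40 | 30
6 | 90 | 1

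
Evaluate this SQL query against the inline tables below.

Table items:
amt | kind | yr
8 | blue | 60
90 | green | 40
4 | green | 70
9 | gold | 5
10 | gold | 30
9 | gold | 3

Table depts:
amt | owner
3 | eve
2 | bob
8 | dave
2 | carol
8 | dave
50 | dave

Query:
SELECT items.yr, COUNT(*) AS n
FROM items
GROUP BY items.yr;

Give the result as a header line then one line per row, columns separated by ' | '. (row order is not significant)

After GROUP BY (6 rows):
items.yr | n
60 | 1
40 | 1
70 | 1
5 | 1
30 | 1
3 | 1

== RESULT ==
items.yr | n
60 | 1
40 | 1
70 | 1
5 | 1
30 | 1
3 | 1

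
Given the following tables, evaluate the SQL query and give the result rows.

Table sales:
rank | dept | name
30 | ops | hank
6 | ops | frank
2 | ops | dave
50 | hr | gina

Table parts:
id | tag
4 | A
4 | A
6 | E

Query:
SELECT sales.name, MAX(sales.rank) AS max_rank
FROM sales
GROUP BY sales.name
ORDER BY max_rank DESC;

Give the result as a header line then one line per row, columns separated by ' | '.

== RESULT ==
sales.name | max_rank
gina | 50
hank | 30
frank | 6
dave | 2

Derivation:
After GROUP BY (4 rows):
sales.name | max_rank
hank | 30
frank | 6
dave | 2
gina | 50
After ORDER BY (4 rows):
sales.name | max_rank
gina | 50
hank | 30
frank | 6
dave | 2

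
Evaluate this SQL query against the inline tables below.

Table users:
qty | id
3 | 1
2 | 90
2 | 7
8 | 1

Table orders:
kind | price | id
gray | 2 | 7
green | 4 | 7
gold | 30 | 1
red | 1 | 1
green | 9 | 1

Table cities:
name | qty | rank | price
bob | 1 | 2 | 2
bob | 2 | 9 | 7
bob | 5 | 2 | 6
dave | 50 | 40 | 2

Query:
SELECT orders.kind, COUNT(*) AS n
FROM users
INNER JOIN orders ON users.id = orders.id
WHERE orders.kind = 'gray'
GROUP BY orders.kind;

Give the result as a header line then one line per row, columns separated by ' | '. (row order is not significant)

== RESULT ==
orders.kind | n
gray | 1

Derivation:
After JOIN orders (8 rows):
users.qty | users.id | orders.kind | orders.price | orders.id
3 | 1 | gold | 30 | 1
3 | 1 | red | 1 | 1
3 | 1 | green | 9 | 1
2 | 7 | gray | 2 | 7
2 | 7 | green | 4 | 7
8 | 1 | gold | 30 | 1
8 | 1 | red | 1 | 1
8 | 1 | green | 9 | 1
After WHERE (1 rows):
users.qty | users.id | orders.kind | orders.price | orders.id
2 | 7 | gray | 2 | 7
After GROUP BY (1 rows):
orders.kind | n
gray | 1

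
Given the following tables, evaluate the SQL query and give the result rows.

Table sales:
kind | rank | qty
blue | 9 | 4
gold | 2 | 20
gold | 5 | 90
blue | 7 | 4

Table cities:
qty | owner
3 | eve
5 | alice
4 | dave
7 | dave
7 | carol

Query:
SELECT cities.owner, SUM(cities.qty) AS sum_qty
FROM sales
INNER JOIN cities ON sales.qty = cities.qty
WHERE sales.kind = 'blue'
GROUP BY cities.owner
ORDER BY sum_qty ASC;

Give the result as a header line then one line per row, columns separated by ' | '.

== RESULT ==
cities.owner | sum_qty
dave | 8

Derivation:
After JOIN cities (2 rows):
sales.kind | sales.rank | sales.qty | cities.qty | cities.owner
blue | 9 | 4 | 4 | dave
blue | 7 | 4 | 4 | dave
After WHERE (2 rows):
sales.kind | sales.rank | sales.qty | cities.qty | cities.owner
blue | 9 | 4 | 4 | dave
blue | 7 | 4 | 4 | dave
After GROUP BY (1 rows):
cities.owner | sum_qty
dave | 8
After ORDER BY (1 rows):
cities.owner | sum_qty
dave | 8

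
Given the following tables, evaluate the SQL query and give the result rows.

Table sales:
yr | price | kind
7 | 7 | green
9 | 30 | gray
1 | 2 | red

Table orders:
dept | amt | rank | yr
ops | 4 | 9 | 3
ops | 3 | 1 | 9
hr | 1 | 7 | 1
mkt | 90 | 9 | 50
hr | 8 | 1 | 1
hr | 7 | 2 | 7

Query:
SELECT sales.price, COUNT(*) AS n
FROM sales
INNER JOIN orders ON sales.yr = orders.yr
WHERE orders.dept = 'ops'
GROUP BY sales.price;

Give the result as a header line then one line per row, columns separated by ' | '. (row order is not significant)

== RESULT ==
sales.price | n
30 | 1

Derivation:
After JOIN orders (4 rows):
sales.yr | sales.price | sales.kind | orders.dept | orders.amt | orders.rank | orders.yr
7 | 7 | green | hr | 7 | 2 | 7
9 | 30 | gray | ops | 3 | 1 | 9
1 | 2 | red | hr | 1 | 7 | 1
1 | 2 | red | hr | 8 | 1 | 1
After WHERE (1 rows):
sales.yr | sales.price | sales.kind | orders.dept | orders.amt | orders.rank | orders.yr
9 | 30 | gray | ops | 3 | 1 | 9
After GROUP BY (1 rows):
sales.price | n
30 | 1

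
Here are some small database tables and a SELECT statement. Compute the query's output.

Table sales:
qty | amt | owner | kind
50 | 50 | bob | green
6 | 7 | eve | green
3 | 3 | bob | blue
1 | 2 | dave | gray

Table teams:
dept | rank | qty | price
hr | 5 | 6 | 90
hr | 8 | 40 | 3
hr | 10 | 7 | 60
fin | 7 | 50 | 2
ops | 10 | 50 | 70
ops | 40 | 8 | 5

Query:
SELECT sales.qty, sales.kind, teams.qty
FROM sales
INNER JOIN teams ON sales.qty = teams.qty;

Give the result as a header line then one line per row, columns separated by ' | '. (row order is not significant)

After JOIN teams (3 rows):
sales.qty | sales.amt | sales.owner | sales.kind | teams.dept | teams.rank | teams.qty | teams.price
50 | 50 | bob | green | fin | 7 | 50 | 2
50 | 50 | bob | green | ops | 10 | 50 | 70
6 | 7 | eve | green | hr | 5 | 6 | 90
After SELECT (3 rows):
sales.qty | sales.kind | teams.qty
50 | green | 50
50 | green | 50
6 | green | 6

== RESULT ==
sales.qty | sales.kind | teams.qty
50 | green | 50
50 | green | 50
6 | green | 6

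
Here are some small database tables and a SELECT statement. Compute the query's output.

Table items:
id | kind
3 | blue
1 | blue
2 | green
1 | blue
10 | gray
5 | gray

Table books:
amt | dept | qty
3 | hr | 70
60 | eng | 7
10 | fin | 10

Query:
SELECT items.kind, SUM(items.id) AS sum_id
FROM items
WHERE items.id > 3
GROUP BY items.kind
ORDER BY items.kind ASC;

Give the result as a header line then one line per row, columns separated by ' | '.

== RESULT ==
items.kind | sum_id
gray | 15

Derivation:
After WHERE (2 rows):
items.id | items.kind
10 | gray
5 | gray
After GROUP BY (1 rows):
items.kind | sum_id
gray | 15
After ORDER BY (1 rows):
items.kind | sum_id
gray | 15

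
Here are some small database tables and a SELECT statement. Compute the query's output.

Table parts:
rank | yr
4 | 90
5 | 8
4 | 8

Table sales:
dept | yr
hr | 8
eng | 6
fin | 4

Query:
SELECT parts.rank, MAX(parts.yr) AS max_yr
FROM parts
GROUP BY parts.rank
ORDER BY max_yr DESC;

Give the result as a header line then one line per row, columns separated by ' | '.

After GROUP BY (2 rows):
parts.rank | max_yr
4 | 90
5 | 8
After ORDER BY (2 rows):
parts.rank | max_yr
4 | 90
5 | 8

== RESULT ==
parts.rank | max_yr
4 | 90
5 | 8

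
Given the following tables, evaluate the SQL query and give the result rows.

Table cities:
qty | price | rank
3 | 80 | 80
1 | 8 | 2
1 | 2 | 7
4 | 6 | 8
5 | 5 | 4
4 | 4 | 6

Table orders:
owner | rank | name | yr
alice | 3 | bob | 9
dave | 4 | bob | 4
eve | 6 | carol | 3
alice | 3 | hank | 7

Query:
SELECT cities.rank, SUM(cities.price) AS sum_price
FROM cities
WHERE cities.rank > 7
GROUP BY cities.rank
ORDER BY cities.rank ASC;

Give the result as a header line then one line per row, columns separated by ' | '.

== RESULT ==
cities.rank | sum_price
8 | 6
80 | 80

Derivation:
After WHERE (2 rows):
cities.qty | cities.price | cities.rank
3 | 80 | 80
4 | 6 | 8
After GROUP BY (2 rows):
cities.rank | sum_price
80 | 80
8 | 6
After ORDER BY (2 rows):
cities.rank | sum_price
8 | 6
80 | 80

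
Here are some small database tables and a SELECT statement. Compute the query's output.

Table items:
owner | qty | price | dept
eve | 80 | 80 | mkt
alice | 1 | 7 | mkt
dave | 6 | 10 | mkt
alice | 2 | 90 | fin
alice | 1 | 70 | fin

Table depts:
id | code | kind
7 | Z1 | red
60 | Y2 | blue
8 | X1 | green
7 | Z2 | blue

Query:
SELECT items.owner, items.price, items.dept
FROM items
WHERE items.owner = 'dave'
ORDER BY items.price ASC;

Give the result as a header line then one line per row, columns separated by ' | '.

== RESULT ==
items.owner | items.price | items.dept
dave | 10 | mkt

Derivation:
After WHERE (1 rows):
items.owner | items.qty | items.price | items.dept
dave | 6 | 10 | mkt
After SELECT (1 rows):
items.owner | items.price | items.dept
dave | 10 | mkt
After ORDER BY (1 rows):
items.owner | items.price | items.dept
dave | 10 | mkt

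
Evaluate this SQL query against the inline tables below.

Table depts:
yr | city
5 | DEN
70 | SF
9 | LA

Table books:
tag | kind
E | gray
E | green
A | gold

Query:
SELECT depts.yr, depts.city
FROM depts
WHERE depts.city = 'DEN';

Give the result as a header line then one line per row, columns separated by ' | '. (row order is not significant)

After WHERE (1 rows):
depts.yr | depts.city
5 | DEN
After SELECT (1 rows):
depts.yr | depts.city
5 | DEN

== RESULT ==
depts.yr | depts.city
5 | DEN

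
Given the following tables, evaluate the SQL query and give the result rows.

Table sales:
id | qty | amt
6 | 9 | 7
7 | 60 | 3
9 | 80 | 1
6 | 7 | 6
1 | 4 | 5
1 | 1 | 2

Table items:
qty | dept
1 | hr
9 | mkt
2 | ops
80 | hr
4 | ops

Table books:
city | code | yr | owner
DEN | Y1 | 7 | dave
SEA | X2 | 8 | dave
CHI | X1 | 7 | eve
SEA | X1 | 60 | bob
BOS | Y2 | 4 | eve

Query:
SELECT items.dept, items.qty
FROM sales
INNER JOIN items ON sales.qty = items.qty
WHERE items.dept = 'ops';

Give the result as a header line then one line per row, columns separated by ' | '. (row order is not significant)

== RESULT ==
items.dept | items.qty
ops | 4

Derivation:
After JOIN items (4 rows):
sales.id | sales.qty | sales.amt | items.qty | items.dept
6 | 9 | 7 | 9 | mkt
9 | 80 | 1 | 80 | hr
1 | 4 | 5 | 4 | ops
1 | 1 | 2 | 1 | hr
After WHERE (1 rows):
sales.id | sales.qty | sales.amt | items.qty | items.dept
1 | 4 | 5 | 4 | ops
After SELECT (1 rows):
items.dept | items.qty
ops | 4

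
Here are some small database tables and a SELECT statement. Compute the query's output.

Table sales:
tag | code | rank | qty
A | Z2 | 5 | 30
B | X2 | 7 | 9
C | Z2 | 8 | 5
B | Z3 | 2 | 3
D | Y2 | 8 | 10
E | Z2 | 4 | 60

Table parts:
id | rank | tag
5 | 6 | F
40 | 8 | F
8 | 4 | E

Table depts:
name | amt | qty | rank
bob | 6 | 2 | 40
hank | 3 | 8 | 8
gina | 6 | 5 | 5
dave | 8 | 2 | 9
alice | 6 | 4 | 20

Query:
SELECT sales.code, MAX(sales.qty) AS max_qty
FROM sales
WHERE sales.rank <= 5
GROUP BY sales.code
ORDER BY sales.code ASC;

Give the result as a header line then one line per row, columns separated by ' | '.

After WHERE (3 rows):
sales.tag | sales.code | sales.rank | sales.qty
A | Z2 | 5 | 30
B | Z3 | 2 | 3
E | Z2 | 4 | 60
After GROUP BY (2 rows):
sales.code | max_qty
Z2 | 60
Z3 | 3
After ORDER BY (2 rows):
sales.code | max_qty
Z2 | 60
Z3 | 3

== RESULT ==
sales.code | max_qty
Z2 | 60
Z3 | 3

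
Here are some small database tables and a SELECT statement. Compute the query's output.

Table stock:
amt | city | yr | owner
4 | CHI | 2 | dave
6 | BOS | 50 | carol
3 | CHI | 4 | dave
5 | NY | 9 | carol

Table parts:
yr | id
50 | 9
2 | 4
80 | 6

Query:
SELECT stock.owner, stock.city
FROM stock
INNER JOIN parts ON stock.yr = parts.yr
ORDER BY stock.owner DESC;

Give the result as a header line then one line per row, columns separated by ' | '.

After JOIN parts (2 rows):
stock.amt | stock.city | stock.yr | stock.owner | parts.yr | parts.id
4 | CHI | 2 | dave | 2 | 4
6 | BOS | 50 | carol | 50 | 9
After SELECT (2 rows):
stock.owner | stock.city
dave | CHI
carol | BOS
After ORDER BY (2 rows):
stock.owner | stock.city
dave | CHI
carol | BOS

== RESULT ==
stock.owner | stock.city
dave | CHI
carol | BOS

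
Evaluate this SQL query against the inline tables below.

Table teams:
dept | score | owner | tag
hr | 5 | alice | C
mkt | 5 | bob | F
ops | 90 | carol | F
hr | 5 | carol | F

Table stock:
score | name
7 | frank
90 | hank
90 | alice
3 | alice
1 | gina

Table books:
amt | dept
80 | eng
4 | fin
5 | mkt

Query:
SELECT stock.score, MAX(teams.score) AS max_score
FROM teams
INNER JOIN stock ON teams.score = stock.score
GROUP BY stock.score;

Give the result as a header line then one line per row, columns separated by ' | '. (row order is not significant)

After JOIN stock (2 rows):
teams.dept | teams.score | teams.owner | teams.tag | stock.score | stock.name
ops | 90 | carol | F | 90 | hank
ops | 90 | carol | F | 90 | alice
After GROUP BY (1 rows):
stock.score | max_score
90 | 90

== RESULT ==
stock.score | max_score
90 | 90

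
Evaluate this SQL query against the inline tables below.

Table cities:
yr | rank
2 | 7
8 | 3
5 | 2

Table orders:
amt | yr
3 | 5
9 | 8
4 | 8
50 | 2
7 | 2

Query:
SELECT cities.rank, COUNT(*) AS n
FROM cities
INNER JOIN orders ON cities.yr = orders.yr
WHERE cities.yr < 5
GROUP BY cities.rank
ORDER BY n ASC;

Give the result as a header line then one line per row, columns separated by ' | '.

After JOIN orders (5 rows):
cities.yr | cities.rank | orders.amt | orders.yr
2 | 7 | 50 | 2
2 | 7 | 7 | 2
8 | 3 | 9 | 8
8 | 3 | 4 | 8
5 | 2 | 3 | 5
After WHERE (2 rows):
cities.yr | cities.rank | orders.amt | orders.yr
2 | 7 | 50 | 2
2 | 7 | 7 | 2
After GROUP BY (1 rows):
cities.rank | n
7 | 2
After ORDER BY (1 rows):
cities.rank | n
7 | 2

== RESULT ==
cities.rank | n
7 | 2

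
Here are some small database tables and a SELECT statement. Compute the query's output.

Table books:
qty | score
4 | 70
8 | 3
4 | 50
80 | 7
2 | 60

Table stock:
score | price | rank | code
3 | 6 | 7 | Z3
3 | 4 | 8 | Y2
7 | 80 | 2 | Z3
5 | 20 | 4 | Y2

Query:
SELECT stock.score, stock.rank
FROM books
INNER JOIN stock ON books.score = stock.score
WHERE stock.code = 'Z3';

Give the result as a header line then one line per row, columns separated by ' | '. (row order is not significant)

== RESULT ==
stock.score | stock.rank
3 | 7
7 | 2

Derivation:
After JOIN stock (3 rows):
books.qty | books.score | stock.score | stock.price | stock.rank | stock.code
8 | 3 | 3 | 6 | 7 | Z3
8 | 3 | 3 | 4 | 8 | Y2
80 | 7 | 7 | 80 | 2 | Z3
After WHERE (2 rows):
books.qty | books.score | stock.score | stock.price | stock.rank | stock.code
8 | 3 | 3 | 6 | 7 | Z3
80 | 7 | 7 | 80 | 2 | Z3
After SELECT (2 rows):
stock.score | stock.rank
3 | 7
7 | 2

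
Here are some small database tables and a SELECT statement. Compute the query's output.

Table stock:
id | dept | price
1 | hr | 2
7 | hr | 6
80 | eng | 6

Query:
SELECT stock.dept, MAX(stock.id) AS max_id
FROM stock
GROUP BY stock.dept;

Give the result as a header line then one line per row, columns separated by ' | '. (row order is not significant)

== RESULT ==
stock.dept | max_id
hr | 7
eng | 80

Derivation:
After GROUP BY (2 rows):
stock.dept | max_id
hr | 7
eng | 80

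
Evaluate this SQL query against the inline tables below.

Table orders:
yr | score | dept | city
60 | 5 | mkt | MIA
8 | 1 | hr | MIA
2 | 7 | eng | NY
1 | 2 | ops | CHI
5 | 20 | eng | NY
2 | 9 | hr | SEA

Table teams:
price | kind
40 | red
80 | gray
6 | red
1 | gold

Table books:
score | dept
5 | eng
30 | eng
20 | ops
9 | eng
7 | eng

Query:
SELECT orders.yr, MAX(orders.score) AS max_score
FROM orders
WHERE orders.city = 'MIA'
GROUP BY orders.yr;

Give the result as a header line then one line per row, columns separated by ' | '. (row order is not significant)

== RESULT ==
orders.yr | max_score
60 | 5
8 | 1

Derivation:
After WHERE (2 rows):
orders.yr | orders.score | orders.dept | orders.city
60 | 5 | mkt | MIA
8 | 1 | hr | MIA
After GROUP BY (2 rows):
orders.yr | max_score
60 | 5
8 | 1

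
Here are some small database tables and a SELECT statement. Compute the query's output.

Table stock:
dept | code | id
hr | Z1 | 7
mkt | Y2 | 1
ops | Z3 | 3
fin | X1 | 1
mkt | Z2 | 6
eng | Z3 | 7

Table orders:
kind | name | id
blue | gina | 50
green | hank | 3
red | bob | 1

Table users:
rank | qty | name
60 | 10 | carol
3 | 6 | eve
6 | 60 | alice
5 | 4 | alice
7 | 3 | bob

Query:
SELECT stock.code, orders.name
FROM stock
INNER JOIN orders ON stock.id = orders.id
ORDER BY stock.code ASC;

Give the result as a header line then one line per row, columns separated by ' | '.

== RESULT ==
stock.code | orders.name
X1 | bob
Y2 | bob
Z3 | hank

Derivation:
After JOIN orders (3 rows):
stock.dept | stock.code | stock.id | orders.kind | orders.name | orders.id
mkt | Y2 | 1 | red | bob | 1
ops | Z3 | 3 | green | hank | 3
fin | X1 | 1 | red | bob | 1
After SELECT (3 rows):
stock.code | orders.name
Y2 | bob
Z3 | hank
X1 | bob
After ORDER BY (3 rows):
stock.code | orders.name
X1 | bob
Y2 | bob
Z3 | hank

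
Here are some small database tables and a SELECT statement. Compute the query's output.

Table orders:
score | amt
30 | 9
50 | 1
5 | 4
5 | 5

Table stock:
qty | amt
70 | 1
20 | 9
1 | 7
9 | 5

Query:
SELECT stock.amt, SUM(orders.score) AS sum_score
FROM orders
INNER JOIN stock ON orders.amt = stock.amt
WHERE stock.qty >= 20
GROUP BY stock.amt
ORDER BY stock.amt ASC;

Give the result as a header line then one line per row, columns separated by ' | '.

== RESULT ==
stock.amt | sum_score
1 | 50
9 | 30

Derivation:
After JOIN stock (3 rows):
orders.score | orders.amt | stock.qty | stock.amt
30 | 9 | 20 | 9
50 | 1 | 70 | 1
5 | 5 | 9 | 5
After WHERE (2 rows):
orders.score | orders.amt | stock.qty | stock.amt
30 | 9 | 20 | 9
50 | 1 | 70 | 1
After GROUP BY (2 rows):
stock.amt | sum_score
9 | 30
1 | 50
After ORDER BY (2 rows):
stock.amt | sum_score
1 | 50
9 | 30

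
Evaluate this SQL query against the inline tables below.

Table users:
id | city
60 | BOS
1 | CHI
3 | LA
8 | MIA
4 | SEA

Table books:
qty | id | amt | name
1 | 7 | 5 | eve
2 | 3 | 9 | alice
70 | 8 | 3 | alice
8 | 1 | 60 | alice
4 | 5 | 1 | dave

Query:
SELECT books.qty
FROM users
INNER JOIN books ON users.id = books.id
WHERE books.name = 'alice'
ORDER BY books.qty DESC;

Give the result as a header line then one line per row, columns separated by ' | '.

After JOIN books (3 rows):
users.id | users.city | books.qty | books.id | books.amt | books.name
1 | CHI | 8 | 1 | 60 | alice
3 | LA | 2 | 3 | 9 | alice
8 | MIA | 70 | 8 | 3 | alice
After WHERE (3 rows):
users.id | users.city | books.qty | books.id | books.amt | books.name
1 | CHI | 8 | 1 | 60 | alice
3 | LA | 2 | 3 | 9 | alice
8 | MIA | 70 | 8 | 3 | alice
After SELECT (3 rows):
books.qty
8
2
70
After ORDER BY (3 rows):
books.qty
70
8
2

== RESULT ==
books.qty
70
8
2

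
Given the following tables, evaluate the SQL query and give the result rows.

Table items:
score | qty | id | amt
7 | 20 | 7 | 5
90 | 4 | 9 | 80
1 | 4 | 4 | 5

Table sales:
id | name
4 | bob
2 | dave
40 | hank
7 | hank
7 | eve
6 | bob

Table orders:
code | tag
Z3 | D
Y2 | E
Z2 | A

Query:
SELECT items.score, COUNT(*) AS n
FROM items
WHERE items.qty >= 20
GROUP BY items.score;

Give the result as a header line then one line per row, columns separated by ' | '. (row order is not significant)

After WHERE (1 rows):
items.score | items.qty | items.id | items.amt
7 | 20 | 7 | 5
After GROUP BY (1 rows):
items.score | n
7 | 1

== RESULT ==
items.score | n
7 | 1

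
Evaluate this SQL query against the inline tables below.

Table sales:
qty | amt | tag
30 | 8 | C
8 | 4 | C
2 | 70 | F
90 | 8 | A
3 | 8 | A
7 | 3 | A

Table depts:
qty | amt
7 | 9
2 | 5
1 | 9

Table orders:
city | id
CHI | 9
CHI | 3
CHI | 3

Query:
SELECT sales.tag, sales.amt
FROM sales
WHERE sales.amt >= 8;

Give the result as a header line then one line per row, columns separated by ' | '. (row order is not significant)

== RESULT ==
sales.tag | sales.amt
C | 8
F | 70
A | 8
A | 8

Derivation:
After WHERE (4 rows):
sales.qty | sales.amt | sales.tag
30 | 8 | C
2 | 70 | F
90 | 8 | A
3 | 8 | A
After SELECT (4 rows):
sales.tag | sales.amt
C | 8
F | 70
A | 8
A | 8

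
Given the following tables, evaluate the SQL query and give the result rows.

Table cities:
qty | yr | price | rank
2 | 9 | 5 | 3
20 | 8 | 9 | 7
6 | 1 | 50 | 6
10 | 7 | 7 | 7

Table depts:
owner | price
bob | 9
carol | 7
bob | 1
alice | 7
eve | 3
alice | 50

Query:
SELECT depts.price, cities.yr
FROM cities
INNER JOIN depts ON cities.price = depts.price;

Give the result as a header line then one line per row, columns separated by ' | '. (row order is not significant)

== RESULT ==
depts.price | cities.yr
9 | 8
50 | 1
7 | 7
7 | 7

Derivation:
After JOIN depts (4 rows):
cities.qty | cities.yr | cities.price | cities.rank | depts.owner | depts.price
20 | 8 | 9 | 7 | bob | 9
6 | 1 | 50 | 6 | alice | 50
10 | 7 | 7 | 7 | carol | 7
10 | 7 | 7 | 7 | alice | 7
After SELECT (4 rows):
depts.price | cities.yr
9 | 8
50 | 1
7 | 7
7 | 7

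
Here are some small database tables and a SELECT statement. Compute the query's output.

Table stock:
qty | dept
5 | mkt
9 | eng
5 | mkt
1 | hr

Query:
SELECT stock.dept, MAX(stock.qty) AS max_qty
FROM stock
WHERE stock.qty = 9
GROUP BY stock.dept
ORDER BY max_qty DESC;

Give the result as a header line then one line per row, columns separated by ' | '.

== RESULT ==
stock.dept | max_qty
eng | 9

Derivation:
After WHERE (1 rows):
stock.qty | stock.dept
9 | eng
After GROUP BY (1 rows):
stock.dept | max_qty
eng | 9
After ORDER BY (1 rows):
stock.dept | max_qty
eng | 9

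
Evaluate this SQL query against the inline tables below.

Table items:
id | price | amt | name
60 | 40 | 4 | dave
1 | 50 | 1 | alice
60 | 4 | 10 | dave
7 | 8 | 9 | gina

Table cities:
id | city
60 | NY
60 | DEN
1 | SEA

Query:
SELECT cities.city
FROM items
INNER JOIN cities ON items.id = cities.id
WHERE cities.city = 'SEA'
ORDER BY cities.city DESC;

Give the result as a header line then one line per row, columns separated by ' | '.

== RESULT ==
cities.city
SEA

Derivation:
After JOIN cities (5 rows):
items.id | items.price | items.amt | items.name | cities.id | cities.city
60 | 40 | 4 | dave | 60 | NY
60 | 40 | 4 | dave | 60 | DEN
1 | 50 | 1 | alice | 1 | SEA
60 | 4 | 10 | dave | 60 | NY
60 | 4 | 10 | dave | 60 | DEN
After WHERE (1 rows):
items.id | items.price | items.amt | items.name | cities.id | cities.city
1 | 50 | 1 | alice | 1 | SEA
After SELECT (1 rows):
cities.city
SEA
After ORDER BY (1 rows):
cities.city
SEA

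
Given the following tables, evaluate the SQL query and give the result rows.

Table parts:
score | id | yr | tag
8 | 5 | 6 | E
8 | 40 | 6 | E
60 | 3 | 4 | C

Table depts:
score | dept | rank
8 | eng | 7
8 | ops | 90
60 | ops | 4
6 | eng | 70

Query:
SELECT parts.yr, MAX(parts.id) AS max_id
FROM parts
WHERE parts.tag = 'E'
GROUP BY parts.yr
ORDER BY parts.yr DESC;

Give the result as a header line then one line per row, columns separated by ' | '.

== RESULT ==
parts.yr | max_id
6 | 40

Derivation:
After WHERE (2 rows):
parts.score | parts.id | parts.yr | parts.tag
8 | 5 | 6 | E
8 | 40 | 6 | E
After GROUP BY (1 rows):
parts.yr | max_id
6 | 40
After ORDER BY (1 rows):
parts.yr | max_id
6 | 40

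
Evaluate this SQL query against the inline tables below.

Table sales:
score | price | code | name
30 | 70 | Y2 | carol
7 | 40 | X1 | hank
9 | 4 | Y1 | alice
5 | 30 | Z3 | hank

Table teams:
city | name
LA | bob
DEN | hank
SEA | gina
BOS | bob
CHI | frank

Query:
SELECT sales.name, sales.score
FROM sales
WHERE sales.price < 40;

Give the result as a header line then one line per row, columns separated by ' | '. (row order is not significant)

After WHERE (2 rows):
sales.score | sales.price | sales.code | sales.name
9 | 4 | Y1 | alice
5 | 30 | Z3 | hank
After SELECT (2 rows):
sales.name | sales.score
alice | 9
hank | 5

== RESULT ==
sales.name | sales.score
alice | 9
hank | 5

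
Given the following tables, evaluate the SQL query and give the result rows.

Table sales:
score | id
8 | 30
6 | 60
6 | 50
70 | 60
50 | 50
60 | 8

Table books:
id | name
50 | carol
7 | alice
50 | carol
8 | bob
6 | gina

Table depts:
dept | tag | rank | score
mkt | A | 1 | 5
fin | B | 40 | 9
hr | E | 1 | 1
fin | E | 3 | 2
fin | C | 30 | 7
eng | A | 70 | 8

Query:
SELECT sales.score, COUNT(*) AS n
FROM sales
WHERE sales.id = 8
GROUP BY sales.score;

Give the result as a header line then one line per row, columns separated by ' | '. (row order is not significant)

== RESULT ==
sales.score | n
60 | 1

Derivation:
After WHERE (1 rows):
sales.score | sales.id
60 | 8
After GROUP BY (1 rows):
sales.score | n
60 | 1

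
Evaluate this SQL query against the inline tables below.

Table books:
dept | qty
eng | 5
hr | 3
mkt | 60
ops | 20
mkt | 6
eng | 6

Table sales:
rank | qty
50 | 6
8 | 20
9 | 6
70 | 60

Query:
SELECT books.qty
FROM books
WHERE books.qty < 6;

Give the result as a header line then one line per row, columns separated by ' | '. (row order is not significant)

== RESULT ==
books.qty
5
3

Derivation:
After WHERE (2 rows):
books.dept | books.qty
eng | 5
hr | 3
After SELECT (2 rows):
books.qty
5
3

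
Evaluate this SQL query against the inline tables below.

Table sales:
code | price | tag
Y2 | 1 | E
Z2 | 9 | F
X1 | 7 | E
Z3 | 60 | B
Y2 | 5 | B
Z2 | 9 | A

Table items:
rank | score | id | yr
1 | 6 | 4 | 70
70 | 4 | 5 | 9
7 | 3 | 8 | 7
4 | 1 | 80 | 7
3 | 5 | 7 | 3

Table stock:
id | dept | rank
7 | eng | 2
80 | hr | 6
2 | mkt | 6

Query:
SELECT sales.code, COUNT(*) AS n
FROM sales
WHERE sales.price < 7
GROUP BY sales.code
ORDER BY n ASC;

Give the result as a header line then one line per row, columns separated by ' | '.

After WHERE (2 rows):
sales.code | sales.price | sales.tag
Y2 | 1 | E
Y2 | 5 | B
After GROUP BY (1 rows):
sales.code | n
Y2 | 2
After ORDER BY (1 rows):
sales.code | n
Y2 | 2

== RESULT ==
sales.code | n
Y2 | 2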